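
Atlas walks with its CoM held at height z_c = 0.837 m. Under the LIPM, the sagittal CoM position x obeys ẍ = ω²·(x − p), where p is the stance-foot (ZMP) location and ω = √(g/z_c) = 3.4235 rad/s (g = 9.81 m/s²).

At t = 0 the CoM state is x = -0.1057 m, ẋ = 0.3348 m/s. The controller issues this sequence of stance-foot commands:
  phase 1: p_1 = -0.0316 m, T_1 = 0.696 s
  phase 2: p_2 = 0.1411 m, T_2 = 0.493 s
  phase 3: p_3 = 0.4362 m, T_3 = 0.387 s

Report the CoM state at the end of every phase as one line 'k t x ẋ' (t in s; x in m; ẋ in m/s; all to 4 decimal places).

phase 1: p=-0.0316, T=0.696, ωT=2.382756, cosh=5.463509, sinh=5.371213; start (x,ẋ)=(-0.105700, 0.334800) → end (x,ẋ)=(0.088830, 0.466606)
phase 2: p=0.1411, T=0.493, ωT=1.687786, cosh=2.796211, sinh=2.611282; start (x,ẋ)=(0.088830, 0.466606) → end (x,ẋ)=(0.350847, 0.837449)
phase 3: p=0.4362, T=0.387, ωT=1.324895, cosh=2.013810, sinh=1.747979; start (x,ẋ)=(0.350847, 0.837449) → end (x,ẋ)=(0.691902, 1.175692)

1 0.6960 0.0888 0.4666
2 1.1890 0.3508 0.8374
3 1.5760 0.6919 1.1757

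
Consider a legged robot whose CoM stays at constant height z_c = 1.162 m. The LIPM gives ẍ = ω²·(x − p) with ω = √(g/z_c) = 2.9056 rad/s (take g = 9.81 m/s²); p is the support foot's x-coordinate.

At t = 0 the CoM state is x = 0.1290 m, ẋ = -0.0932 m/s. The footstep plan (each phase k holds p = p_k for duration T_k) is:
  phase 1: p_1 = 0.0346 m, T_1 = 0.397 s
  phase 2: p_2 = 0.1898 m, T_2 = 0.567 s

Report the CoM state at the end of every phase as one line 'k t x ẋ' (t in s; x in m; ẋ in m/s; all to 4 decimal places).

phase 1: p=0.0346, T=0.397, ωT=1.153523, cosh=1.742431, sinh=1.426908; start (x,ẋ)=(0.129000, -0.093200) → end (x,ẋ)=(0.153316, 0.228990)
phase 2: p=0.1898, T=0.567, ωT=1.647475, cosh=2.693193, sinh=2.500657; start (x,ẋ)=(0.153316, 0.228990) → end (x,ẋ)=(0.288618, 0.351625)

1 0.3970 0.1533 0.2290
2 0.9640 0.2886 0.3516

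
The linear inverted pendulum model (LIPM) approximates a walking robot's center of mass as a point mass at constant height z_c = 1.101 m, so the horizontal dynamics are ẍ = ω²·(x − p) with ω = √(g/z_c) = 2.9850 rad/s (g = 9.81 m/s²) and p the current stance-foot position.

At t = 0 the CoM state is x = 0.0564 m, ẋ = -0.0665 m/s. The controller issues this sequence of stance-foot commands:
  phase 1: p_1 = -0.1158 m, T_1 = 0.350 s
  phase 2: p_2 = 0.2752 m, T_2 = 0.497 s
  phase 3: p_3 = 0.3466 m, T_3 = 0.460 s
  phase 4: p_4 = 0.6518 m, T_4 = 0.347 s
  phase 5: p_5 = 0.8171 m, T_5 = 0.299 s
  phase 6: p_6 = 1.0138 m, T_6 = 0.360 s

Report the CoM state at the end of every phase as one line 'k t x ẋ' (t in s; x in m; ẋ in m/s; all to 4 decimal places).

phase 1: p=-0.1158, T=0.350, ωT=1.044750, cosh=1.597234, sinh=1.245454; start (x,ẋ)=(0.056400, -0.066500) → end (x,ẋ)=(0.131497, 0.533968)
phase 2: p=0.2752, T=0.497, ωT=1.483545, cosh=2.317689, sinh=2.090857; start (x,ẋ)=(0.131497, 0.533968) → end (x,ẋ)=(0.316163, 0.340695)
phase 3: p=0.3466, T=0.460, ωT=1.373100, cosh=2.100445, sinh=1.847124; start (x,ẋ)=(0.316163, 0.340695) → end (x,ẋ)=(0.493491, 0.547789)
phase 4: p=0.6518, T=0.347, ωT=1.035795, cosh=1.586145, sinh=1.231201; start (x,ẋ)=(0.493491, 0.547789) → end (x,ẋ)=(0.626641, 0.287065)
phase 5: p=0.8171, T=0.299, ωT=0.892515, cosh=1.425443, sinh=1.015819; start (x,ẋ)=(0.626641, 0.287065) → end (x,ẋ)=(0.643302, -0.168318)
phase 6: p=1.0138, T=0.360, ωT=1.074600, cosh=1.635128, sinh=1.293693; start (x,ẋ)=(0.643302, -0.168318) → end (x,ẋ)=(0.335040, -1.705963)

1 0.3500 0.1315 0.5340
2 0.8470 0.3162 0.3407
3 1.3070 0.4935 0.5478
4 1.6540 0.6266 0.2871
5 1.9530 0.6433 -0.1683
6 2.3130 0.3350 -1.7060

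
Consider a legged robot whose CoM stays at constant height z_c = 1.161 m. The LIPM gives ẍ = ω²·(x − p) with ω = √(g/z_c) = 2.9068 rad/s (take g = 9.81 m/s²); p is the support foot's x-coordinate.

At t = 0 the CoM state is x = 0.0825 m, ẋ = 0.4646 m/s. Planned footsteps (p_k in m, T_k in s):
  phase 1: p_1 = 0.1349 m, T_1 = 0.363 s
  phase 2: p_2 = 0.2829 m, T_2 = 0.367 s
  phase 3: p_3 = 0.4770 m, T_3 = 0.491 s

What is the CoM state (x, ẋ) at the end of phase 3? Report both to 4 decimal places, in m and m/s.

phase 1: p=0.1349, T=0.363, ωT=1.055168, cosh=1.610296, sinh=1.262163; start (x,ẋ)=(0.082500, 0.464600) → end (x,ẋ)=(0.252255, 0.555896)
phase 2: p=0.2829, T=0.367, ωT=1.066796, cosh=1.625081, sinh=1.280971; start (x,ẋ)=(0.252255, 0.555896) → end (x,ẋ)=(0.478071, 0.789266)
phase 3: p=0.4770, T=0.491, ωT=1.427239, cosh=2.203574, sinh=1.963603; start (x,ẋ)=(0.478071, 0.789266) → end (x,ẋ)=(1.012527, 1.745322)

x = 1.0125, ẋ = 1.7453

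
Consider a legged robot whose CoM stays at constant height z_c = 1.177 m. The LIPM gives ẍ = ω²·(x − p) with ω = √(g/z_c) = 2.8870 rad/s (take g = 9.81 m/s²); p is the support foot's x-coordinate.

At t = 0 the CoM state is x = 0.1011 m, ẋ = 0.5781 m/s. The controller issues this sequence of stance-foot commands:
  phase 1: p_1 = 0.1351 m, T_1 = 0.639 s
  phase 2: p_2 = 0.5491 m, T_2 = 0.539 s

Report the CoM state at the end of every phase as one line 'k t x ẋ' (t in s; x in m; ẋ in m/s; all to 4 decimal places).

1 0.6390 0.6425 1.5717
2 1.1780 2.0132 4.5014

phase 1: p=0.1351, T=0.639, ωT=1.844793, cosh=3.242424, sinh=3.084366; start (x,ẋ)=(0.101100, 0.578100) → end (x,ẋ)=(0.642479, 1.571690)
phase 2: p=0.5491, T=0.539, ωT=1.556093, cosh=2.475612, sinh=2.264653; start (x,ẋ)=(0.642479, 1.571690) → end (x,ẋ)=(2.013152, 4.501409)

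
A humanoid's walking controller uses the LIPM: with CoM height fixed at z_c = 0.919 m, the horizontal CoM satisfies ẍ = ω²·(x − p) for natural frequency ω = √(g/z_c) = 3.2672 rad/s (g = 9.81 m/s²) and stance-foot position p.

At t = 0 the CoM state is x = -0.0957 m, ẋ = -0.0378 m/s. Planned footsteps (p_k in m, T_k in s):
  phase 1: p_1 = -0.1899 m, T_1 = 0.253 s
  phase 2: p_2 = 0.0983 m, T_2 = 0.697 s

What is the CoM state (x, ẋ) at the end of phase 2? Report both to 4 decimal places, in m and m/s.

phase 1: p=-0.1899, T=0.253, ωT=0.826602, cosh=1.361536, sinh=0.924002; start (x,ẋ)=(-0.095700, -0.037800) → end (x,ẋ)=(-0.072334, 0.232914)
phase 2: p=0.0983, T=0.697, ωT=2.277238, cosh=4.926143, sinh=4.823576; start (x,ẋ)=(-0.072334, 0.232914) → end (x,ẋ)=(-0.398399, -1.541745)

x = -0.3984, ẋ = -1.5417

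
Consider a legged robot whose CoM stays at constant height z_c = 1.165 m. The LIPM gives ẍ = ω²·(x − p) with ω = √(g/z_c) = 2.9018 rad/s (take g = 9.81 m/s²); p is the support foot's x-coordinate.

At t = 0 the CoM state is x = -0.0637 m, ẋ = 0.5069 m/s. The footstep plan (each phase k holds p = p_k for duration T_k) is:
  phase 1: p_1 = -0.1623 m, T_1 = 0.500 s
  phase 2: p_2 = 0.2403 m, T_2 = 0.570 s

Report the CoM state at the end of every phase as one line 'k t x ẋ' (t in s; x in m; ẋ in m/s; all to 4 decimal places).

phase 1: p=-0.1623, T=0.500, ωT=1.450900, cosh=2.250656, sinh=2.016297; start (x,ẋ)=(-0.063700, 0.506900) → end (x,ẋ)=(0.411831, 1.717755)
phase 2: p=0.2403, T=0.570, ωT=1.654026, cosh=2.709632, sinh=2.518354; start (x,ẋ)=(0.411831, 1.717755) → end (x,ẋ)=(2.195855, 5.907991)

1 0.5000 0.4118 1.7178
2 1.0700 2.1959 5.9080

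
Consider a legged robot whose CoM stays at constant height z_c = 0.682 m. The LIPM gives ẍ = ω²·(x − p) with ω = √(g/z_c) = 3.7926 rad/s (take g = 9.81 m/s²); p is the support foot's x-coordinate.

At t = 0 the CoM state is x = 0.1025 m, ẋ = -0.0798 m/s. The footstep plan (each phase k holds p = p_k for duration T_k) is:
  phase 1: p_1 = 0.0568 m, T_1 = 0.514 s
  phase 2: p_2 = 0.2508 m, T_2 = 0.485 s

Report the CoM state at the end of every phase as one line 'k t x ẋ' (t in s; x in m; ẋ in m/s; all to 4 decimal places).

phase 1: p=0.0568, T=0.514, ωT=1.949396, cosh=3.583403, sinh=3.441043; start (x,ẋ)=(0.102500, -0.079800) → end (x,ẋ)=(0.148159, 0.310452)
phase 2: p=0.2508, T=0.485, ωT=1.839411, cosh=3.225871, sinh=3.066960; start (x,ẋ)=(0.148159, 0.310452) → end (x,ẋ)=(0.170745, -0.192420)

1 0.5140 0.1482 0.3105
2 0.9990 0.1707 -0.1924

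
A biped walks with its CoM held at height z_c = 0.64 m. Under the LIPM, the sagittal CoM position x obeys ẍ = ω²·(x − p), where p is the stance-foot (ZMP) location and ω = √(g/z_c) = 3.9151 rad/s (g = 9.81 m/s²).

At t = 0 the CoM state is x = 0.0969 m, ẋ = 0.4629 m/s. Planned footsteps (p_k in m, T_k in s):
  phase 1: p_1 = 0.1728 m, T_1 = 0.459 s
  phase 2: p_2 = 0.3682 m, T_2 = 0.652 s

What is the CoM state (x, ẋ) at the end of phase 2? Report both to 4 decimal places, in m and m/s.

x = 0.7442, ẋ = 1.5416

phase 1: p=0.1728, T=0.459, ωT=1.797031, cosh=3.098751, sinh=2.932961; start (x,ẋ)=(0.096900, 0.462900) → end (x,ẋ)=(0.284382, 0.562865)
phase 2: p=0.3682, T=0.652, ωT=2.552645, cosh=6.459451, sinh=6.381575; start (x,ẋ)=(0.284382, 0.562865) → end (x,ẋ)=(0.744246, 1.541647)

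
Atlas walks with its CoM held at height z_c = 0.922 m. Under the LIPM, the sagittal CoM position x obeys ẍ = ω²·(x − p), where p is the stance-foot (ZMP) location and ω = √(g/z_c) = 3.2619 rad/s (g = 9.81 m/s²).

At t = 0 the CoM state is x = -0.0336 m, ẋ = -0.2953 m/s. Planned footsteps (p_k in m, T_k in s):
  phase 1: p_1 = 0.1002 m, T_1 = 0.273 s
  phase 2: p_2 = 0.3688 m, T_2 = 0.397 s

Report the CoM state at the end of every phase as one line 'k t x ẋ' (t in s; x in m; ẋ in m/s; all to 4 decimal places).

phase 1: p=0.1002, T=0.273, ωT=0.890499, cosh=1.423398, sinh=1.012947; start (x,ẋ)=(-0.033600, -0.295300) → end (x,ẋ)=(-0.181953, -0.862422)
phase 2: p=0.3688, T=0.397, ωT=1.294974, cosh=1.962404, sinh=1.688499; start (x,ẋ)=(-0.181953, -0.862422) → end (x,ẋ)=(-1.158426, -4.725808)

1 0.2730 -0.1820 -0.8624
2 0.6700 -1.1584 -4.7258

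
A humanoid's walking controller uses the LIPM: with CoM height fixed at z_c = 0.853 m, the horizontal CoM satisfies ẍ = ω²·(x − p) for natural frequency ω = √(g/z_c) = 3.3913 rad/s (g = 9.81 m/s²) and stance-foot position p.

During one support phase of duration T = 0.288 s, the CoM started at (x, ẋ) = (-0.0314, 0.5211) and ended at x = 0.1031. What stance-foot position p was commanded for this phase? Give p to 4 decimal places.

ωT = 3.3913·0.288 = 0.976694; cosh(ωT) = 1.516108, sinh(ωT) = 1.139555
x(T) = p + (x₀−p)·cosh(ωT) + (ẋ₀/ω)·sinh(ωT) ⇒ p·(1 − cosh) = x(T) − x₀·cosh − (ẋ₀/ω)·sinh
numerator   = 0.1031 − (-0.0314)·1.516108 − (0.5211/3.3913)·1.139555 = -0.024396
denominator = 1 − 1.516108 = -0.516108
p = -0.024396 / -0.516108 = 0.0473

p = 0.0473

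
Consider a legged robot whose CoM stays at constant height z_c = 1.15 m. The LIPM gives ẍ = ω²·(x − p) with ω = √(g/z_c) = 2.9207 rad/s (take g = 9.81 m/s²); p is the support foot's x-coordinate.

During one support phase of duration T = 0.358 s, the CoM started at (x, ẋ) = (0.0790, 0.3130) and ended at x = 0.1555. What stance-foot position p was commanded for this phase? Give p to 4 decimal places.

ωT = 2.9207·0.358 = 1.045611; cosh(ωT) = 1.598306, sinh(ωT) = 1.246829
x(T) = p + (x₀−p)·cosh(ωT) + (ẋ₀/ω)·sinh(ωT) ⇒ p·(1 − cosh) = x(T) − x₀·cosh − (ẋ₀/ω)·sinh
numerator   = 0.1555 − (0.0790)·1.598306 − (0.3130/2.9207)·1.246829 = -0.104384
denominator = 1 − 1.598306 = -0.598306
p = -0.104384 / -0.598306 = 0.1745

p = 0.1745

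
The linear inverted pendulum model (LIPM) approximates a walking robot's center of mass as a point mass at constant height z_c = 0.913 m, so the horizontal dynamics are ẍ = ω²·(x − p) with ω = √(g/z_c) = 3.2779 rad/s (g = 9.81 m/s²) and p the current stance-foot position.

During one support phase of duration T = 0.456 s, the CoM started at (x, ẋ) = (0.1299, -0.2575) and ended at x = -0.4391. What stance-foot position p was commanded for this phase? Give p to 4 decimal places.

p = 0.4302

ωT = 3.2779·0.456 = 1.494722; cosh(ωT) = 2.341205, sinh(ωT) = 2.116894
x(T) = p + (x₀−p)·cosh(ωT) + (ẋ₀/ω)·sinh(ωT) ⇒ p·(1 − cosh) = x(T) − x₀·cosh − (ẋ₀/ω)·sinh
numerator   = -0.4391 − (0.1299)·2.341205 − (-0.2575/3.2779)·2.116894 = -0.576927
denominator = 1 − 2.341205 = -1.341205
p = -0.576927 / -1.341205 = 0.4302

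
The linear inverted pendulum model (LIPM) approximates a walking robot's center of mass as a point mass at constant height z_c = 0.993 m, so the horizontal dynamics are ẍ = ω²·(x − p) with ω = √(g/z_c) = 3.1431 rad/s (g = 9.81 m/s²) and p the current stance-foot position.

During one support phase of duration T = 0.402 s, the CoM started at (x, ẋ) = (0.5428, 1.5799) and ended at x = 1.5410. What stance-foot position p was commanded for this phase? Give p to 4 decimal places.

p = 0.3450

ωT = 3.1431·0.402 = 1.263526; cosh(ωT) = 1.910265, sinh(ωT) = 1.627610
x(T) = p + (x₀−p)·cosh(ωT) + (ẋ₀/ω)·sinh(ωT) ⇒ p·(1 − cosh) = x(T) − x₀·cosh − (ẋ₀/ω)·sinh
numerator   = 1.5410 − (0.5428)·1.910265 − (1.5799/3.1431)·1.627610 = -0.314021
denominator = 1 − 1.910265 = -0.910265
p = -0.314021 / -0.910265 = 0.3450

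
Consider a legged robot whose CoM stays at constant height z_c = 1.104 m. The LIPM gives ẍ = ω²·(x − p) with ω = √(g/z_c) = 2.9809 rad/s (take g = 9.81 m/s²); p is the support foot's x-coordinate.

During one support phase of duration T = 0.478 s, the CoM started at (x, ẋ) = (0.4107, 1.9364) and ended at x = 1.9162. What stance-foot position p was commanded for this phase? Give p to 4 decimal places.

p = 0.2161

ωT = 2.9809·0.478 = 1.424870; cosh(ωT) = 2.198929, sinh(ωT) = 1.958389
x(T) = p + (x₀−p)·cosh(ωT) + (ẋ₀/ω)·sinh(ωT) ⇒ p·(1 − cosh) = x(T) − x₀·cosh − (ẋ₀/ω)·sinh
numerator   = 1.9162 − (0.4107)·2.198929 − (1.9364/2.9809)·1.958389 = -0.259075
denominator = 1 − 2.198929 = -1.198929
p = -0.259075 / -1.198929 = 0.2161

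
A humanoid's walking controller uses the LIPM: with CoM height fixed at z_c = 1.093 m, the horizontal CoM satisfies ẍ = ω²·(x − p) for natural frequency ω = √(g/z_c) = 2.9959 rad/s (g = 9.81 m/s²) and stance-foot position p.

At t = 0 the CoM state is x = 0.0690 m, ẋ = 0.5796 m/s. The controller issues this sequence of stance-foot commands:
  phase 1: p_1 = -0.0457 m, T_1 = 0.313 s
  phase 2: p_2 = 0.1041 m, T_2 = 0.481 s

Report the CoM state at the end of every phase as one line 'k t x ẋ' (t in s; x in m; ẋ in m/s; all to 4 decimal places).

1 0.3130 0.3324 1.2252
2 0.7940 1.4290 4.0974

phase 1: p=-0.0457, T=0.313, ωT=0.937717, cosh=1.472832, sinh=1.081311; start (x,ẋ)=(0.069000, 0.579600) → end (x,ẋ)=(0.332429, 1.225224)
phase 2: p=0.1041, T=0.481, ωT=1.441028, cosh=2.230860, sinh=1.994176; start (x,ẋ)=(0.332429, 1.225224) → end (x,ẋ)=(1.429022, 4.097422)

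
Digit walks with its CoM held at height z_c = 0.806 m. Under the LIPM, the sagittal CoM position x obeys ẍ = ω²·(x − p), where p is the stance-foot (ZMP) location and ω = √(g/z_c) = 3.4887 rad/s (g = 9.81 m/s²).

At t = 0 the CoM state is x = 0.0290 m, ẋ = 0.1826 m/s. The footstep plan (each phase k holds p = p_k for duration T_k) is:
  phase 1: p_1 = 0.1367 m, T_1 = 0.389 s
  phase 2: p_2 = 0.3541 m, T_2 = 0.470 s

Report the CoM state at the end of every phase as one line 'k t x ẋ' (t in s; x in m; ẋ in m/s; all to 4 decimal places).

1 0.3890 0.0086 -0.3033
2 0.8590 -0.7854 -3.8002

phase 1: p=0.1367, T=0.389, ωT=1.357104, cosh=2.071166, sinh=1.813761; start (x,ẋ)=(0.029000, 0.182600) → end (x,ẋ)=(0.008568, -0.303295)
phase 2: p=0.3541, T=0.470, ωT=1.639689, cosh=2.673803, sinh=2.479763; start (x,ẋ)=(0.008568, -0.303295) → end (x,ẋ)=(-0.785365, -3.800197)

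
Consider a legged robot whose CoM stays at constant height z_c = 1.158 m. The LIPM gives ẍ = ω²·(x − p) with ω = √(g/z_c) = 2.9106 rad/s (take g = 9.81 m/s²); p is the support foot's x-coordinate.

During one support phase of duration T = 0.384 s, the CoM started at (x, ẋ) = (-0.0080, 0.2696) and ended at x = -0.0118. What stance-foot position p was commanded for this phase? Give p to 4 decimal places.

ωT = 2.9106·0.384 = 1.117670; cosh(ωT) = 1.692382, sinh(ωT) = 1.365341
x(T) = p + (x₀−p)·cosh(ωT) + (ẋ₀/ω)·sinh(ωT) ⇒ p·(1 − cosh) = x(T) − x₀·cosh − (ẋ₀/ω)·sinh
numerator   = -0.0118 − (-0.0080)·1.692382 − (0.2696/2.9106)·1.365341 = -0.124728
denominator = 1 − 1.692382 = -0.692382
p = -0.124728 / -0.692382 = 0.1801

p = 0.1801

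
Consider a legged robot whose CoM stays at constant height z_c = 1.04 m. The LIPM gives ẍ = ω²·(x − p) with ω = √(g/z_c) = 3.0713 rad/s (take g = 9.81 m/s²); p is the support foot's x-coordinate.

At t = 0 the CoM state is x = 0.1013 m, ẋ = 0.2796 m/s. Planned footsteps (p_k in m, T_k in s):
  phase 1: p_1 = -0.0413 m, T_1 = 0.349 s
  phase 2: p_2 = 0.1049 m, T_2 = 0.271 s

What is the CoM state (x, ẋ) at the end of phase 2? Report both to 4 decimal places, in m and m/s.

x = 0.6932, ẋ = 1.9787

phase 1: p=-0.0413, T=0.349, ωT=1.071884, cosh=1.631620, sinh=1.289257; start (x,ẋ)=(0.101300, 0.279600) → end (x,ẋ)=(0.308738, 1.020853)
phase 2: p=0.1049, T=0.271, ωT=0.832322, cosh=1.366844, sinh=0.931806; start (x,ẋ)=(0.308738, 1.020853) → end (x,ẋ)=(0.693233, 1.978703)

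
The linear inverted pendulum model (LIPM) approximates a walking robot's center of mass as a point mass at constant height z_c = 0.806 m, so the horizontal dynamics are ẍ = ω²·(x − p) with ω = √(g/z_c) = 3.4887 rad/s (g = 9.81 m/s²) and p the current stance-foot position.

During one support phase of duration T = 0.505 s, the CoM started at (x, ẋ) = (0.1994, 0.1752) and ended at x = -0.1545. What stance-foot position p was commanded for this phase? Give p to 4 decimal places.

p = 0.4476

ωT = 3.4887·0.505 = 1.761794; cosh(ωT) = 2.997304, sinh(ωT) = 2.825567
x(T) = p + (x₀−p)·cosh(ωT) + (ẋ₀/ω)·sinh(ωT) ⇒ p·(1 − cosh) = x(T) − x₀·cosh − (ẋ₀/ω)·sinh
numerator   = -0.1545 − (0.1994)·2.997304 − (0.1752/3.4887)·2.825567 = -0.894060
denominator = 1 − 2.997304 = -1.997304
p = -0.894060 / -1.997304 = 0.4476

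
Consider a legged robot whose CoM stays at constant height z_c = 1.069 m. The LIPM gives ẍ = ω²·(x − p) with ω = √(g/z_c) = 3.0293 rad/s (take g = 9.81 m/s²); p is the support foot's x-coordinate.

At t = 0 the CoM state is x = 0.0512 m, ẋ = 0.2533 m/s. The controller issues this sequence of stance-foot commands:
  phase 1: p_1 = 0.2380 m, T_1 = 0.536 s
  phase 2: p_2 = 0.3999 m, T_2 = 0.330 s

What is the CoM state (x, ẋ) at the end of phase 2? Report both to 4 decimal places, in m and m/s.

phase 1: p=0.2380, T=0.536, ωT=1.623705, cosh=2.634506, sinh=2.437339; start (x,ẋ)=(0.051200, 0.253300) → end (x,ẋ)=(-0.050324, -0.711905)
phase 2: p=0.3999, T=0.330, ωT=0.999669, cosh=1.542692, sinh=1.174690; start (x,ẋ)=(-0.050324, -0.711905) → end (x,ẋ)=(-0.570716, -2.700365)

x = -0.5707, ẋ = -2.7004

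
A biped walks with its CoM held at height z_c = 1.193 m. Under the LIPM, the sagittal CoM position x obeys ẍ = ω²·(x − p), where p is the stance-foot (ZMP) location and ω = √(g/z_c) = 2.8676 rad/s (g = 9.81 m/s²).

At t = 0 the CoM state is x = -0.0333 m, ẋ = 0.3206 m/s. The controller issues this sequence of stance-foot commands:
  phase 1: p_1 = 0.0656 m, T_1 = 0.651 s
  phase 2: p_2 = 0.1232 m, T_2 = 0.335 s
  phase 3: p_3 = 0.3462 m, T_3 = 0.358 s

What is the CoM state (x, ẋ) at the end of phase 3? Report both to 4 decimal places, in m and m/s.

x = 0.0831, ẋ = -0.4900

phase 1: p=0.0656, T=0.651, ωT=1.866808, cosh=3.311116, sinh=3.156500; start (x,ẋ)=(-0.033300, 0.320600) → end (x,ẋ)=(0.091030, 0.166343)
phase 2: p=0.1232, T=0.335, ωT=0.960646, cosh=1.498015, sinh=1.115369; start (x,ẋ)=(0.091030, 0.166343) → end (x,ẋ)=(0.139709, 0.146290)
phase 3: p=0.3462, T=0.358, ωT=1.026601, cosh=1.574892, sinh=1.216669; start (x,ẋ)=(0.139709, 0.146290) → end (x,ẋ)=(0.083066, -0.490042)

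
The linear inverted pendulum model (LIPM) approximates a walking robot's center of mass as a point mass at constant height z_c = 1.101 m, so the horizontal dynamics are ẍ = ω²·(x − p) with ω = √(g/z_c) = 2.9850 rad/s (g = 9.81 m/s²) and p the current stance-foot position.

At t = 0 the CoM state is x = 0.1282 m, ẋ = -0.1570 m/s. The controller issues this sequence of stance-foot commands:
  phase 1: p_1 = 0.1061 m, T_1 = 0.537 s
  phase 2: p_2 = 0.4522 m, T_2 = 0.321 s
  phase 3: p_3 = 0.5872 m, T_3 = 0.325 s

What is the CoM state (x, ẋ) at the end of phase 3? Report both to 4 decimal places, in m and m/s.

x = -1.3517, ẋ = -5.4913

phase 1: p=0.1061, T=0.537, ωT=1.602945, cosh=2.584472, sinh=2.383169; start (x,ẋ)=(0.128200, -0.157000) → end (x,ẋ)=(0.037871, -0.248548)
phase 2: p=0.4522, T=0.321, ωT=0.958185, cosh=1.495275, sinh=1.111686; start (x,ẋ)=(0.037871, -0.248548) → end (x,ẋ)=(-0.259901, -1.746550)
phase 3: p=0.5872, T=0.325, ωT=0.970125, cosh=1.508655, sinh=1.129619; start (x,ẋ)=(-0.259901, -1.746550) → end (x,ẋ)=(-1.351733, -5.491292)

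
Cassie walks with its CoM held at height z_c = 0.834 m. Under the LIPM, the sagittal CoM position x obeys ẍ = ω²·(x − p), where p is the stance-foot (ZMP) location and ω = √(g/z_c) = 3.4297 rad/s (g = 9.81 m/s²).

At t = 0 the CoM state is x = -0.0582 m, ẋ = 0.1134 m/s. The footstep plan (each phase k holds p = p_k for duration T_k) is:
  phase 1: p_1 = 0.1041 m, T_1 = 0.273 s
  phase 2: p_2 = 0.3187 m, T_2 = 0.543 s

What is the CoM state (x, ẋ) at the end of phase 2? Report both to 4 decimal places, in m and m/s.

phase 1: p=0.1041, T=0.273, ωT=0.936308, cosh=1.471310, sinh=1.079237; start (x,ẋ)=(-0.058200, 0.113400) → end (x,ẋ)=(-0.099010, -0.433901)
phase 2: p=0.3187, T=0.543, ωT=1.862327, cosh=3.297007, sinh=3.141696; start (x,ẋ)=(-0.099010, -0.433901) → end (x,ẋ)=(-1.455956, -5.931425)

x = -1.4560, ẋ = -5.9314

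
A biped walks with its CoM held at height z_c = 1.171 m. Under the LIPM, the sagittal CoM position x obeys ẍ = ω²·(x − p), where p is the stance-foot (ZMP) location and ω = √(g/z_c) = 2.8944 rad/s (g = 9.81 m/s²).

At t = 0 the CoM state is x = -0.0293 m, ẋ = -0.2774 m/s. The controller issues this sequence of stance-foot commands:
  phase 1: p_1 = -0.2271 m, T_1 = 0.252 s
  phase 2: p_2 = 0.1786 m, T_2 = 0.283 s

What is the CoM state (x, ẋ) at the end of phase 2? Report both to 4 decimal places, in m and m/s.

phase 1: p=-0.2271, T=0.252, ωT=0.729389, cosh=1.278008, sinh=0.795805; start (x,ẋ)=(-0.029300, -0.277400) → end (x,ẋ)=(-0.050580, 0.101088)
phase 2: p=0.1786, T=0.283, ωT=0.819115, cosh=1.354657, sinh=0.913835; start (x,ẋ)=(-0.050580, 0.101088) → end (x,ẋ)=(-0.099944, -0.469242)

x = -0.0999, ẋ = -0.4692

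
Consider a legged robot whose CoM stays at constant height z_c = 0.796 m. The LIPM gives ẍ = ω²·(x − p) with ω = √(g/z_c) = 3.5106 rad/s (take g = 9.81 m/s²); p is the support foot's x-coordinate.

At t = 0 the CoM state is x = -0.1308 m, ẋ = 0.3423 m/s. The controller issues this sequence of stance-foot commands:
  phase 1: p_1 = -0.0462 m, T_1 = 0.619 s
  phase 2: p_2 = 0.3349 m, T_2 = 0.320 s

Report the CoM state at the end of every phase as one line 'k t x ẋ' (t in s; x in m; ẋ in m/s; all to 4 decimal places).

phase 1: p=-0.0462, T=0.619, ωT=2.173061, cosh=4.449483, sinh=4.335655; start (x,ẋ)=(-0.130800, 0.342300) → end (x,ẋ)=(0.000120, 0.235383)
phase 2: p=0.3349, T=0.320, ωT=1.123392, cosh=1.700221, sinh=1.375046; start (x,ẋ)=(0.000120, 0.235383) → end (x,ẋ)=(-0.142104, -1.215858)

1 0.6190 0.0001 0.2354
2 0.9390 -0.1421 -1.2159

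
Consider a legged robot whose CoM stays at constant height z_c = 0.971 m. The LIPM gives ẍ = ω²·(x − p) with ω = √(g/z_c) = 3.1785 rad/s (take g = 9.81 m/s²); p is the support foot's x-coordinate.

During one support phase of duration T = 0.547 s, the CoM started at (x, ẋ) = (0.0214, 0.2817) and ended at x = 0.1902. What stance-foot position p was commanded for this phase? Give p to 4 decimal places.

p = 0.0605

ωT = 3.1785·0.547 = 1.738640; cosh(ωT) = 2.932678, sinh(ωT) = 2.756919
x(T) = p + (x₀−p)·cosh(ωT) + (ẋ₀/ω)·sinh(ωT) ⇒ p·(1 − cosh) = x(T) − x₀·cosh − (ẋ₀/ω)·sinh
numerator   = 0.1902 − (0.0214)·2.932678 − (0.2817/3.1785)·2.756919 = -0.116896
denominator = 1 − 2.932678 = -1.932678
p = -0.116896 / -1.932678 = 0.0605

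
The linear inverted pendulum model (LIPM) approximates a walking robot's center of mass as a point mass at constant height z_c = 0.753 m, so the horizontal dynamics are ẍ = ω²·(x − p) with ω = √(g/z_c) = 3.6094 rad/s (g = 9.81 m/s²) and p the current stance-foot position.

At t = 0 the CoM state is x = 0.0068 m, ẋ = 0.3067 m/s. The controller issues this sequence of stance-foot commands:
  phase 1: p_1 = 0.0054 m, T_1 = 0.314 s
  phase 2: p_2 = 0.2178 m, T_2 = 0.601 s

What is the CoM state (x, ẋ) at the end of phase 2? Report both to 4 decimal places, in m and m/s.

phase 1: p=0.0054, T=0.314, ωT=1.133352, cosh=1.714001, sinh=1.392048; start (x,ẋ)=(0.006800, 0.306700) → end (x,ẋ)=(0.126086, 0.532718)
phase 2: p=0.2178, T=0.601, ωT=2.169249, cosh=4.432988, sinh=4.318725; start (x,ẋ)=(0.126086, 0.532718) → end (x,ẋ)=(0.448640, 0.931888)

x = 0.4486, ẋ = 0.9319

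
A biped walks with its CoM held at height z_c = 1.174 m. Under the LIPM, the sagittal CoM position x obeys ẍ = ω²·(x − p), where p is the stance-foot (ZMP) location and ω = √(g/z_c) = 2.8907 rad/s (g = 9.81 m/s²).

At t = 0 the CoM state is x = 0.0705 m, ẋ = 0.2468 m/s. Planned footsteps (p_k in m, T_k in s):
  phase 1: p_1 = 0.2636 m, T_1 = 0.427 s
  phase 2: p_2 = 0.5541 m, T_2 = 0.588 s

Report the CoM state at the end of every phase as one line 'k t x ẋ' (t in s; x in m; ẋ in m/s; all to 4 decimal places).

1 0.4270 0.0380 -0.4178
2 1.0150 -1.2875 -5.1273

phase 1: p=0.2636, T=0.427, ωT=1.234329, cosh=1.863551, sinh=1.572521; start (x,ẋ)=(0.070500, 0.246800) → end (x,ẋ)=(0.038006, -0.417848)
phase 2: p=0.5541, T=0.588, ωT=1.699732, cosh=2.827605, sinh=2.644873; start (x,ẋ)=(0.038006, -0.417848) → end (x,ẋ)=(-1.287524, -5.127324)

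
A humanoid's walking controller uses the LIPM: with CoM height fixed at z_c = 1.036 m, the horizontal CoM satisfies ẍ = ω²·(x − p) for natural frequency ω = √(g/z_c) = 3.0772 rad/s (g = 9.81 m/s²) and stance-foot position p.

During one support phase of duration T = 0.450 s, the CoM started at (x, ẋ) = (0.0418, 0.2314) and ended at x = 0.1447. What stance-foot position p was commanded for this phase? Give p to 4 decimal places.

p = 0.0755

ωT = 3.0772·0.450 = 1.384740; cosh(ωT) = 2.122088, sinh(ωT) = 1.871699
x(T) = p + (x₀−p)·cosh(ωT) + (ẋ₀/ω)·sinh(ωT) ⇒ p·(1 − cosh) = x(T) − x₀·cosh − (ẋ₀/ω)·sinh
numerator   = 0.1447 − (0.0418)·2.122088 − (0.2314/3.0772)·1.871699 = -0.084752
denominator = 1 − 2.122088 = -1.122088
p = -0.084752 / -1.122088 = 0.0755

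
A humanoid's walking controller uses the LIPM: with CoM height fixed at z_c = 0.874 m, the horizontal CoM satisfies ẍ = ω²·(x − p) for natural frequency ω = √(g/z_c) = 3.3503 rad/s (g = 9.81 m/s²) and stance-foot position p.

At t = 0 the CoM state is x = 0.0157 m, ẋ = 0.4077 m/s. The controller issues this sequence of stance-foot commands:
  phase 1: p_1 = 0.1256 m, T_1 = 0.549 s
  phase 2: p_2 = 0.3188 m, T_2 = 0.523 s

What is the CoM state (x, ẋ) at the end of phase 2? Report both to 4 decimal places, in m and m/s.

x = -0.0443, ẋ = -1.0830

phase 1: p=0.1256, T=0.549, ωT=1.839315, cosh=3.225576, sinh=3.066649; start (x,ẋ)=(0.015700, 0.407700) → end (x,ẋ)=(0.144292, 0.185933)
phase 2: p=0.3188, T=0.523, ωT=1.752207, cosh=2.970354, sinh=2.796963; start (x,ẋ)=(0.144292, 0.185933) → end (x,ẋ)=(-0.044327, -1.082972)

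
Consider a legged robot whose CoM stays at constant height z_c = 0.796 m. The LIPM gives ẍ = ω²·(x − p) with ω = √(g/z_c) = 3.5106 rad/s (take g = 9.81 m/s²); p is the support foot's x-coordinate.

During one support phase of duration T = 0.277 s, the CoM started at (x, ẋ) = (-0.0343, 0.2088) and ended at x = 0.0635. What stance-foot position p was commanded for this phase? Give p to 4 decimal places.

p = -0.0938

ωT = 3.5106·0.277 = 0.972436; cosh(ωT) = 1.511270, sinh(ωT) = 1.133109
x(T) = p + (x₀−p)·cosh(ωT) + (ẋ₀/ω)·sinh(ωT) ⇒ p·(1 − cosh) = x(T) − x₀·cosh − (ẋ₀/ω)·sinh
numerator   = 0.0635 − (-0.0343)·1.511270 − (0.2088/3.5106)·1.133109 = 0.047943
denominator = 1 − 1.511270 = -0.511270
p = 0.047943 / -0.511270 = -0.0938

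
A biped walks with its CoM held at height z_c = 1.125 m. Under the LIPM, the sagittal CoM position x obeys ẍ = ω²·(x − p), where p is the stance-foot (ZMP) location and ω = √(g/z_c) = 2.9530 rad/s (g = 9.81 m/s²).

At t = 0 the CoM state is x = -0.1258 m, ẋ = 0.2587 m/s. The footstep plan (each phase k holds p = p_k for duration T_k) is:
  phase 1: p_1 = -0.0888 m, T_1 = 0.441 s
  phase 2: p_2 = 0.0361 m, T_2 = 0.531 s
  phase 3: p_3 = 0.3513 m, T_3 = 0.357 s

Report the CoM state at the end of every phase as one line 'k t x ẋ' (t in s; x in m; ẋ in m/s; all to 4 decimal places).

phase 1: p=-0.0888, T=0.441, ωT=1.302273, cosh=1.974780, sinh=1.702867; start (x,ẋ)=(-0.125800, 0.258700) → end (x,ẋ)=(-0.012686, 0.324819)
phase 2: p=0.0361, T=0.531, ωT=1.568043, cosh=2.502852, sinh=2.294399; start (x,ẋ)=(-0.012686, 0.324819) → end (x,ẋ)=(0.166371, 0.482431)
phase 3: p=0.3513, T=0.357, ωT=1.054221, cosh=1.609101, sinh=1.260637; start (x,ẋ)=(0.166371, 0.482431) → end (x,ẋ)=(0.259681, 0.087854)

1 0.4410 -0.0127 0.3248
2 0.9720 0.1664 0.4824
3 1.3290 0.2597 0.0879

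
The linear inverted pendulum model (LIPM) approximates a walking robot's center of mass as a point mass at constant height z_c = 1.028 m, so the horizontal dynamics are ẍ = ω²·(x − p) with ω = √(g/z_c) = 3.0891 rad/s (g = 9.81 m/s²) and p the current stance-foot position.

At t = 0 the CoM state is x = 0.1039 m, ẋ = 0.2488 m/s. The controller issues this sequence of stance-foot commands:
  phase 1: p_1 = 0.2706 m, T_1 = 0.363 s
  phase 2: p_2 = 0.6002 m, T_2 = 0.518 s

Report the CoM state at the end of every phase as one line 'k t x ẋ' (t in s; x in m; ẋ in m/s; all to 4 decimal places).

phase 1: p=0.2706, T=0.363, ωT=1.121343, cosh=1.697408, sinh=1.371566; start (x,ẋ)=(0.103900, 0.248800) → end (x,ẋ)=(0.098110, -0.283977)
phase 2: p=0.6002, T=0.518, ωT=1.600154, cosh=2.577830, sinh=2.375964; start (x,ẋ)=(0.098110, -0.283977) → end (x,ẋ)=(-0.912523, -4.417182)

1 0.3630 0.0981 -0.2840
2 0.8810 -0.9125 -4.4172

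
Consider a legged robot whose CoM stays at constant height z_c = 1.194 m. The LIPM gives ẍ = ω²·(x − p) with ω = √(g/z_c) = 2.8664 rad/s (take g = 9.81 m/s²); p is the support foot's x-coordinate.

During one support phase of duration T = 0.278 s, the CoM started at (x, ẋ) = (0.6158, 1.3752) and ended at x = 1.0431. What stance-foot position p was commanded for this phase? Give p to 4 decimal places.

ωT = 2.8664·0.278 = 0.796859; cosh(ωT) = 1.334652, sinh(ωT) = 0.883910
x(T) = p + (x₀−p)·cosh(ωT) + (ẋ₀/ω)·sinh(ωT) ⇒ p·(1 − cosh) = x(T) − x₀·cosh − (ẋ₀/ω)·sinh
numerator   = 1.0431 − (0.6158)·1.334652 − (1.3752/2.8664)·0.883910 = -0.202848
denominator = 1 − 1.334652 = -0.334652
p = -0.202848 / -0.334652 = 0.6061

p = 0.6061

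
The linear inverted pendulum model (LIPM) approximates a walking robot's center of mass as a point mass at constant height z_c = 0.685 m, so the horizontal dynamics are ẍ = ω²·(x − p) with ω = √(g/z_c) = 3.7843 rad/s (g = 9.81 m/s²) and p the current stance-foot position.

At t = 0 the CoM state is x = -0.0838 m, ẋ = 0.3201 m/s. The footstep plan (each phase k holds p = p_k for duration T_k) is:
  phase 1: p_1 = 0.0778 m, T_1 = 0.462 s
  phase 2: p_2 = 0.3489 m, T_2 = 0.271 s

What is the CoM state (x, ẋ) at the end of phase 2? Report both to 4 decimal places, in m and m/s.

x = -0.7023, ẋ = -3.5520

phase 1: p=0.0778, T=0.462, ωT=1.748347, cosh=2.959579, sinh=2.785517; start (x,ẋ)=(-0.083800, 0.320100) → end (x,ẋ)=(-0.164851, -0.756102)
phase 2: p=0.3489, T=0.271, ωT=1.025545, cosh=1.573608, sinh=1.215007; start (x,ẋ)=(-0.164851, -0.756102) → end (x,ẋ)=(-0.702301, -3.552012)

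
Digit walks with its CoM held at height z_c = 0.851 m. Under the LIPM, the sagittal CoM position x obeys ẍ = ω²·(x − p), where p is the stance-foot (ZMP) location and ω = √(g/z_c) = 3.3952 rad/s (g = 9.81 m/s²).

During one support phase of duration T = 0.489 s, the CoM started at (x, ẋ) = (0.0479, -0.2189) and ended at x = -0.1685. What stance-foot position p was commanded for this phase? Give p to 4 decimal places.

p = 0.0786

ωT = 3.3952·0.489 = 1.660253; cosh(ωT) = 2.725366, sinh(ωT) = 2.535275
x(T) = p + (x₀−p)·cosh(ωT) + (ẋ₀/ω)·sinh(ωT) ⇒ p·(1 − cosh) = x(T) − x₀·cosh − (ẋ₀/ω)·sinh
numerator   = -0.1685 − (0.0479)·2.725366 − (-0.2189/3.3952)·2.535275 = -0.135587
denominator = 1 − 2.725366 = -1.725366
p = -0.135587 / -1.725366 = 0.0786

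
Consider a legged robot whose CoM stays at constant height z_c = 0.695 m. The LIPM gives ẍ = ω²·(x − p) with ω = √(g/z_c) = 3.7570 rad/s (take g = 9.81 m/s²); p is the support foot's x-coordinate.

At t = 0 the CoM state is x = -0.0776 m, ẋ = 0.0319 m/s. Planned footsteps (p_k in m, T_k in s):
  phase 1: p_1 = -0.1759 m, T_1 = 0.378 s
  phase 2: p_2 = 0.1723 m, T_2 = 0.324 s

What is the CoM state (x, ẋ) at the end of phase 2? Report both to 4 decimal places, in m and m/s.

phase 1: p=-0.1759, T=0.378, ωT=1.420146, cosh=2.189702, sinh=1.948023; start (x,ẋ)=(-0.077600, 0.031900) → end (x,ẋ)=(0.055888, 0.789282)
phase 2: p=0.1723, T=0.324, ωT=1.217268, cosh=1.836992, sinh=1.540954; start (x,ẋ)=(0.055888, 0.789282) → end (x,ẋ)=(0.282180, 0.775953)

x = 0.2822, ẋ = 0.7760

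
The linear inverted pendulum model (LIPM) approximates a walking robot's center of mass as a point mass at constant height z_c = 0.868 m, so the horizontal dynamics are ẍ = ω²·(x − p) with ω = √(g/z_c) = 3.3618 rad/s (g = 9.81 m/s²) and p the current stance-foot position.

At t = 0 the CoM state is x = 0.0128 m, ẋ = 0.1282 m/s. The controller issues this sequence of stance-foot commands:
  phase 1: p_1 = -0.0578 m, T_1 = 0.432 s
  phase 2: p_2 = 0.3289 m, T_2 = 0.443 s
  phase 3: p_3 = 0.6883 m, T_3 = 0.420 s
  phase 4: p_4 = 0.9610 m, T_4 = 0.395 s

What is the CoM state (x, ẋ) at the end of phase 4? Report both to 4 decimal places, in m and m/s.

phase 1: p=-0.0578, T=0.432, ωT=1.452298, cosh=2.253476, sinh=2.019444; start (x,ẋ)=(0.012800, 0.128200) → end (x,ẋ)=(0.178306, 0.768197)
phase 2: p=0.3289, T=0.443, ωT=1.489277, cosh=2.329713, sinh=2.104177; start (x,ẋ)=(0.178306, 0.768197) → end (x,ẋ)=(0.458879, 0.724400)
phase 3: p=0.6883, T=0.420, ωT=1.411956, cosh=2.173821, sinh=1.930154; start (x,ẋ)=(0.458879, 0.724400) → end (x,ẋ)=(0.605489, 0.086048)
phase 4: p=0.9610, T=0.395, ωT=1.327911, cosh=2.019092, sinh=1.754061; start (x,ẋ)=(0.605489, 0.086048) → end (x,ẋ)=(0.288087, -1.922642)

x = 0.2881, ẋ = -1.9226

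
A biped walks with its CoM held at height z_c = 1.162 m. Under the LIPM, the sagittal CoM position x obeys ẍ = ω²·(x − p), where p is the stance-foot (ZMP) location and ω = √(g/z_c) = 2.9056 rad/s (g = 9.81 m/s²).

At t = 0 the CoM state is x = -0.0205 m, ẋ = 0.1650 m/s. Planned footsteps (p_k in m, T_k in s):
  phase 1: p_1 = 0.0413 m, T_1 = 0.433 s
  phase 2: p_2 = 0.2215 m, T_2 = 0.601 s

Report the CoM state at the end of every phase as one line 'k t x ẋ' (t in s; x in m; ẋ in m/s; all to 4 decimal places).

phase 1: p=0.0413, T=0.433, ωT=1.258125, cosh=1.901502, sinh=1.617315; start (x,ẋ)=(-0.020500, 0.165000) → end (x,ẋ)=(0.015630, 0.023333)
phase 2: p=0.2215, T=0.601, ωT=1.746266, cosh=2.953788, sinh=2.779364; start (x,ẋ)=(0.015630, 0.023333) → end (x,ẋ)=(-0.364279, -1.593632)

1 0.4330 0.0156 0.0233
2 1.0340 -0.3643 -1.5936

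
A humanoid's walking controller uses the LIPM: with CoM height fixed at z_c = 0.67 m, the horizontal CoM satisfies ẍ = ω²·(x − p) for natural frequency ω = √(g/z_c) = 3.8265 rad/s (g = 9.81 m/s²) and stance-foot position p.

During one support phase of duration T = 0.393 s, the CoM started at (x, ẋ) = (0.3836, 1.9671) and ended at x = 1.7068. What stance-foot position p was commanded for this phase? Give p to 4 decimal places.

ωT = 3.8265·0.393 = 1.503815; cosh(ωT) = 2.360549, sinh(ωT) = 2.138268
x(T) = p + (x₀−p)·cosh(ωT) + (ẋ₀/ω)·sinh(ωT) ⇒ p·(1 − cosh) = x(T) − x₀·cosh − (ẋ₀/ω)·sinh
numerator   = 1.7068 − (0.3836)·2.360549 − (1.9671/3.8265)·2.138268 = -0.297932
denominator = 1 − 2.360549 = -1.360549
p = -0.297932 / -1.360549 = 0.2190

p = 0.2190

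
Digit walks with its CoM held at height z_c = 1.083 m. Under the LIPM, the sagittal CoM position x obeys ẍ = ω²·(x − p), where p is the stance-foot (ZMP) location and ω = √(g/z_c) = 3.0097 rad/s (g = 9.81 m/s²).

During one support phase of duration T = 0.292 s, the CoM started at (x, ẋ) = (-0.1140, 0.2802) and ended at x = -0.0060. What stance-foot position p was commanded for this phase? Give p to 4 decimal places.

p = -0.1510

ωT = 3.0097·0.292 = 0.878832; cosh(ωT) = 1.411677, sinh(ωT) = 0.996409
x(T) = p + (x₀−p)·cosh(ωT) + (ẋ₀/ω)·sinh(ωT) ⇒ p·(1 − cosh) = x(T) − x₀·cosh − (ẋ₀/ω)·sinh
numerator   = -0.0060 − (-0.1140)·1.411677 − (0.2802/3.0097)·0.996409 = 0.062166
denominator = 1 − 1.411677 = -0.411677
p = 0.062166 / -0.411677 = -0.1510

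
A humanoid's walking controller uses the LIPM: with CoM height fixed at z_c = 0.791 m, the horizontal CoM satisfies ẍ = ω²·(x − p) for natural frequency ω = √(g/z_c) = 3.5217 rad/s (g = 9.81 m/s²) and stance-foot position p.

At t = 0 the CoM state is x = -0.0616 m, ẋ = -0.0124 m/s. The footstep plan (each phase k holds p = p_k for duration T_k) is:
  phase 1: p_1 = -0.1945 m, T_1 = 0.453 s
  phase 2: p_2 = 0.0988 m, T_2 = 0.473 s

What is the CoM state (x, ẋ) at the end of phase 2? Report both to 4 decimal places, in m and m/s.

x = 0.9849, ẋ = 3.2975

phase 1: p=-0.1945, T=0.453, ωT=1.595330, cosh=2.566399, sinh=2.363557; start (x,ẋ)=(-0.061600, -0.012400) → end (x,ẋ)=(0.138252, 1.074402)
phase 2: p=0.0988, T=0.473, ωT=1.665764, cosh=2.739380, sinh=2.550334; start (x,ẋ)=(0.138252, 1.074402) → end (x,ẋ)=(0.984932, 3.297535)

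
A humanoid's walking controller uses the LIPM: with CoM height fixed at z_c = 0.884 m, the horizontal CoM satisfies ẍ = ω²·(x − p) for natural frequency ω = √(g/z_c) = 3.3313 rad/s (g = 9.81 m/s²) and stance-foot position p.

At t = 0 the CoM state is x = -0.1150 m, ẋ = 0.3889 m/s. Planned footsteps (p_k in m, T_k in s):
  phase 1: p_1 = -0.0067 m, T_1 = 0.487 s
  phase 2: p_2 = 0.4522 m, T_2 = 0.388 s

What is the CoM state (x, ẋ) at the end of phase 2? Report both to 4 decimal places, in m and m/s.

x = -0.3747, ẋ = -2.2943

phase 1: p=-0.0067, T=0.487, ωT=1.622343, cosh=2.631190, sinh=2.433754; start (x,ẋ)=(-0.115000, 0.388900) → end (x,ẋ)=(-0.007538, 0.145220)
phase 2: p=0.4522, T=0.388, ωT=1.292544, cosh=1.958306, sinh=1.683735; start (x,ẋ)=(-0.007538, 0.145220) → end (x,ẋ)=(-0.374710, -2.294299)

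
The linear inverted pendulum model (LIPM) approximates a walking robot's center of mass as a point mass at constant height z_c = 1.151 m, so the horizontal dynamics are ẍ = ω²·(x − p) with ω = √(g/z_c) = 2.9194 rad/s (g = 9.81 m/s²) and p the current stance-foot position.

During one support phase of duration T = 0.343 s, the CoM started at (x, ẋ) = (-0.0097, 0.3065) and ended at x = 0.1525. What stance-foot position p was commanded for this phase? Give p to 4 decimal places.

p = -0.0806

ωT = 2.9194·0.343 = 1.001354; cosh(ωT) = 1.544674, sinh(ωT) = 1.177292
x(T) = p + (x₀−p)·cosh(ωT) + (ẋ₀/ω)·sinh(ωT) ⇒ p·(1 − cosh) = x(T) − x₀·cosh − (ẋ₀/ω)·sinh
numerator   = 0.1525 − (-0.0097)·1.544674 − (0.3065/2.9194)·1.177292 = 0.043883
denominator = 1 − 1.544674 = -0.544674
p = 0.043883 / -0.544674 = -0.0806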